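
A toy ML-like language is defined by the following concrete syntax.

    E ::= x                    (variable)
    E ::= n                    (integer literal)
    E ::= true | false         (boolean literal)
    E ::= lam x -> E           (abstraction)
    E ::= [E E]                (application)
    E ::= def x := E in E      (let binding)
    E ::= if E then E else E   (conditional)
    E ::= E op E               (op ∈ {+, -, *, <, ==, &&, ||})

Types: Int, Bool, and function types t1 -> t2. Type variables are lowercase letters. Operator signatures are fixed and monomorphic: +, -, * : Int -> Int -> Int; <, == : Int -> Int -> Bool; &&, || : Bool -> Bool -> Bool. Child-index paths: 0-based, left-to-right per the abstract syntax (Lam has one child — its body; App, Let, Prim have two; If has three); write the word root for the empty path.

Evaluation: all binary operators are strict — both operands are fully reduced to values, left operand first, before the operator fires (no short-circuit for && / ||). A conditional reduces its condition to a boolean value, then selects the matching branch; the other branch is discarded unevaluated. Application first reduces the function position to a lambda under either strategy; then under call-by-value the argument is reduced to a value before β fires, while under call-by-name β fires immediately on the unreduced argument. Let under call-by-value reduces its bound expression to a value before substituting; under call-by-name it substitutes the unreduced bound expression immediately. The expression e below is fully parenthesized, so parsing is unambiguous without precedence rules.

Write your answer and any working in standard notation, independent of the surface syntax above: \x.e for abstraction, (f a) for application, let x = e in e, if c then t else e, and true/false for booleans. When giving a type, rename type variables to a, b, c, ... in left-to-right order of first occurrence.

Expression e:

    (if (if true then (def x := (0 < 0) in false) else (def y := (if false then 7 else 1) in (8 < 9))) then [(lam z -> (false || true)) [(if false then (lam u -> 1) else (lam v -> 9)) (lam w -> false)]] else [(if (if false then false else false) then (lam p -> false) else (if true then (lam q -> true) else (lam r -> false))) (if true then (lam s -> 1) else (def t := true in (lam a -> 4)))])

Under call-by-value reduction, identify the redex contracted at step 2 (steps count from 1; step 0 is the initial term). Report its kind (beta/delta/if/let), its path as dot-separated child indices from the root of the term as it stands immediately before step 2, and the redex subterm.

Answer: delta at 0.0 : (0 < 0)

Trace:
step 0: (if (if true then (let x = (0 < 0) in false) else (let y = (if false then 7 else 1) in (8 < 9))) then ((\z.(false || true)) ((if false then (\u.1) else (\v.9)) (\w.false))) else ((if (if false then false else false) then (\p.false) else (if true then (\q.true) else (\r.false))) (if true then (\s.1) else (let t = true in (\a.4)))))
step 1: [if@0] (if (let x = (0 < 0) in false) then ((\z.(false || true)) ((if false then (\u.1) else (\v.9)) (\w.false))) else ((if (if false then false else false) then (\p.false) else (if true then (\q.true) else (\r.false))) (if true then (\s.1) else (let t = true in (\a.4)))))
step 2: [delta@0.0] (if (let x = false in false) then ((\z.(false || true)) ((if false then (\u.1) else (\v.9)) (\w.false))) else ((if (if false then false else false) then (\p.false) else (if true then (\q.true) else (\r.false))) (if true then (\s.1) else (let t = true in (\a.4)))))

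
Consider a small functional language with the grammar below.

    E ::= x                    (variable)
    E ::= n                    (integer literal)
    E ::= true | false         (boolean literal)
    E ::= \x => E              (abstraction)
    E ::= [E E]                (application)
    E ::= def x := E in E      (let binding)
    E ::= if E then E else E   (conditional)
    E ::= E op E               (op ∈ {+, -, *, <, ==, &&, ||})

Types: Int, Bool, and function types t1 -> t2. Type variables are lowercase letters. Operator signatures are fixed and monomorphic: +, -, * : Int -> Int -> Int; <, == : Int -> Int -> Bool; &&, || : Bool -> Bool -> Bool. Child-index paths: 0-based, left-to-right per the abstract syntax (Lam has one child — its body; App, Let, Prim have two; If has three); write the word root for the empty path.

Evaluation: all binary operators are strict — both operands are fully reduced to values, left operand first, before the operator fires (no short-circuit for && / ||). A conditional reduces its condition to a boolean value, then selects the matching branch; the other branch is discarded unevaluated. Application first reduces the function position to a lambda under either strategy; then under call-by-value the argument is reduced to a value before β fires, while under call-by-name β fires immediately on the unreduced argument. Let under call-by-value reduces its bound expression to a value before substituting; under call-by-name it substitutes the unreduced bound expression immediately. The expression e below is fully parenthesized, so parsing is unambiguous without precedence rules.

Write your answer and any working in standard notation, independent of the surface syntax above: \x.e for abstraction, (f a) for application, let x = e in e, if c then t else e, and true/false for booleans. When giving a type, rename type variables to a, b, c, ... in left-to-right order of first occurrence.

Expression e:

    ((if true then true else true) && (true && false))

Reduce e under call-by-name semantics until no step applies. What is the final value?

Derivation:
step 0: ((if true then true else true) && (true && false))
step 1: [if@0] (true && (true && false))
step 2: [delta@1] (true && false)
step 3: [delta@root] false

Answer: false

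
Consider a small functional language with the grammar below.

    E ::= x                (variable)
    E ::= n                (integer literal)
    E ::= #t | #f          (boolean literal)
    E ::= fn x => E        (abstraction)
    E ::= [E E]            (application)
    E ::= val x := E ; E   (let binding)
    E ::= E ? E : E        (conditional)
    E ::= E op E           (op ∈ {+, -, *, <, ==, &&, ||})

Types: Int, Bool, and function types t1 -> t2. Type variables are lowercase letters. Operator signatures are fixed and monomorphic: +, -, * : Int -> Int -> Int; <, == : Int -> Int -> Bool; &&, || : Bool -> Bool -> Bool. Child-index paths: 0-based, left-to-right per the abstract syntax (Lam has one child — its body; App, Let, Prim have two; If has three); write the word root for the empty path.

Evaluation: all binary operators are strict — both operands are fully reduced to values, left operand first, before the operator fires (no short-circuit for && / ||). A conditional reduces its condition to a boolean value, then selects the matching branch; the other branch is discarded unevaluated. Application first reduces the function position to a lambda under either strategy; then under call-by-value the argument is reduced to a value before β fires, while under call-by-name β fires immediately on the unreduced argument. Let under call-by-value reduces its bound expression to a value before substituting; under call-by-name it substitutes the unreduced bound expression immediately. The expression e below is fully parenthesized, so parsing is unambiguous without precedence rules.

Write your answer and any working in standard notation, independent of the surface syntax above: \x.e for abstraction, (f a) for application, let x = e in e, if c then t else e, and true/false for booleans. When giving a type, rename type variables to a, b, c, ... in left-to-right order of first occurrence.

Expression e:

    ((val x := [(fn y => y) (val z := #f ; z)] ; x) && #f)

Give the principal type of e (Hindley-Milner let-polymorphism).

Working:
y : a
\y._ : a -> a
let z : Bool
z : Bool
  unify a -> a ~ Bool -> b
  unify a ~ Bool
  unify Bool ~ b
_ _ : Bool
let x : Bool
x : Bool
  unify Bool ~ Bool
  unify Bool ~ Bool

Answer: Bool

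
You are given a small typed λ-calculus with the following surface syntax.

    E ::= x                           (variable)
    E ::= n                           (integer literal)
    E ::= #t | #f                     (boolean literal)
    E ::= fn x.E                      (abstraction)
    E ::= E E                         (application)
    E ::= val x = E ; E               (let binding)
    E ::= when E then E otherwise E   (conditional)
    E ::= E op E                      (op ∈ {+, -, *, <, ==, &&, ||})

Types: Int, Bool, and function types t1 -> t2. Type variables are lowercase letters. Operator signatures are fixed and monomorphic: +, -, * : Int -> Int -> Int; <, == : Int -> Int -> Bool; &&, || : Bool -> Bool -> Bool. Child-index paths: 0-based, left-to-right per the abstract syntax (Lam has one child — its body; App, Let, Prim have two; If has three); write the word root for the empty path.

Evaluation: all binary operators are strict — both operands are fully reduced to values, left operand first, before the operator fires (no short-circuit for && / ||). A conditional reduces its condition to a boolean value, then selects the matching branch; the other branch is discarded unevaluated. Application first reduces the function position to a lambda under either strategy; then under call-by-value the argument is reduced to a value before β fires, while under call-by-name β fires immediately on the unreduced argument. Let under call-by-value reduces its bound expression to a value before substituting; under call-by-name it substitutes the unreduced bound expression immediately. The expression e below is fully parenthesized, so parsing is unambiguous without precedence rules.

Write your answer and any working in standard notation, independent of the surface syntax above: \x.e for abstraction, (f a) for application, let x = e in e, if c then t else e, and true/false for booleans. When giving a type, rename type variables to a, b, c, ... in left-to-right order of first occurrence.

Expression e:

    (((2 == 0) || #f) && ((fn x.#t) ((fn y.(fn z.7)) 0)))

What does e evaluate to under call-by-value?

Working:
step 0: (((2 == 0) || false) && ((\x.true) ((\y.(\z.7)) 0)))
step 1: [delta@0.0] ((false || false) && ((\x.true) ((\y.(\z.7)) 0)))
step 2: [delta@0] (false && ((\x.true) ((\y.(\z.7)) 0)))
step 3: [beta@1.1] (false && ((\x.true) (\z.7)))
step 4: [beta@1] (false && true)
step 5: [delta@root] false

Answer: false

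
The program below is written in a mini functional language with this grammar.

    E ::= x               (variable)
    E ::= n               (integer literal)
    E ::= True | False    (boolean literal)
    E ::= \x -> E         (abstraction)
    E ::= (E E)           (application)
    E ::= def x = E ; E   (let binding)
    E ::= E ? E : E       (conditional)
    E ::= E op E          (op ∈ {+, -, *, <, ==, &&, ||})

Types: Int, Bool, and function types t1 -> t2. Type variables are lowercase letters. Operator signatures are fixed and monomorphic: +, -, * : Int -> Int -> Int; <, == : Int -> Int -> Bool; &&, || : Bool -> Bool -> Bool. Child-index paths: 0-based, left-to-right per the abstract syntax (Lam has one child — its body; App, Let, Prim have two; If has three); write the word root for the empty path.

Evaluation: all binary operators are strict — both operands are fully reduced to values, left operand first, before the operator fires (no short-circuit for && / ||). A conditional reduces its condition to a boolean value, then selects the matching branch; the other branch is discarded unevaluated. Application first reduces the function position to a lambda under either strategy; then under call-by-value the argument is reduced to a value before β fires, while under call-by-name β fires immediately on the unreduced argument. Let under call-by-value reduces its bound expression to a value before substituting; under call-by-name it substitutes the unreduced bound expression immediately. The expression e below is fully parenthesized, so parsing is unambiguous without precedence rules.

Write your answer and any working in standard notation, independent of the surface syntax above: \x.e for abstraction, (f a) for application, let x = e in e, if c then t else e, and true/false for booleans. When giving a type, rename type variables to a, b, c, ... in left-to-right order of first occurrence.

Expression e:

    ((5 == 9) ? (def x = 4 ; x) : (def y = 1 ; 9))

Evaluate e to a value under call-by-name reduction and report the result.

Derivation:
step 0: (if (5 == 9) then (let x = 4 in x) else (let y = 1 in 9))
step 1: [delta@0] (if false then (let x = 4 in x) else (let y = 1 in 9))
step 2: [if@root] (let y = 1 in 9)
step 3: [let@root] 9

Answer: 9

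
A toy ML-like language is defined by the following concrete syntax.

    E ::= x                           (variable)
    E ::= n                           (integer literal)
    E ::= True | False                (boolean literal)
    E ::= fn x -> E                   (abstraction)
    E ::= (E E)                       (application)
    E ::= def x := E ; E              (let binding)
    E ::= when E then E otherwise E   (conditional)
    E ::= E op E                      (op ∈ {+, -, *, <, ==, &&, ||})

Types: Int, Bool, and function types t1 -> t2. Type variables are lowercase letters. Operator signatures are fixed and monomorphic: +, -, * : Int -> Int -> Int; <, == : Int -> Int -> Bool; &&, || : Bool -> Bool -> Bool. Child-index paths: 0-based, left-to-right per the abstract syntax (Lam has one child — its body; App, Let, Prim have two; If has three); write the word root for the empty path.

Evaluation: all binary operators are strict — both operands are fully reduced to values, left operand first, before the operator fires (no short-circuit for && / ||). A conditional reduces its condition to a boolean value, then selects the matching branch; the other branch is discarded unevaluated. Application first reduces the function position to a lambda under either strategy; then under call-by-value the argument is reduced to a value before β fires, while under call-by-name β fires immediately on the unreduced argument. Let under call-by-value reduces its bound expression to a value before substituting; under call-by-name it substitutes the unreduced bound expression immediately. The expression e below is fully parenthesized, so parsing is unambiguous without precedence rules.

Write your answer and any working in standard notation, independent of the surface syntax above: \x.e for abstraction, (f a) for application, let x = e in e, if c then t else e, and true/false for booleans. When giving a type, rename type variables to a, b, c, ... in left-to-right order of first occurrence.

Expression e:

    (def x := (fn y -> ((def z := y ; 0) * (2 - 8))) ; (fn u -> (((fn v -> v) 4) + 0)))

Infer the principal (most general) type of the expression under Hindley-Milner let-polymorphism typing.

Answer: a -> Int

Working:
y : a
let z : a
  unify Int ~ Int
  unify Int ~ Int
  unify Int ~ Int
  unify Int ~ Int
\y._ : a -> Int
let x : forall. a -> Int
v : c
\v._ : c -> c
  unify c -> c ~ Int -> d
  unify c ~ Int
  unify Int ~ d
_ _ : Int
  unify Int ~ Int
  unify Int ~ Int
\u._ : b -> Int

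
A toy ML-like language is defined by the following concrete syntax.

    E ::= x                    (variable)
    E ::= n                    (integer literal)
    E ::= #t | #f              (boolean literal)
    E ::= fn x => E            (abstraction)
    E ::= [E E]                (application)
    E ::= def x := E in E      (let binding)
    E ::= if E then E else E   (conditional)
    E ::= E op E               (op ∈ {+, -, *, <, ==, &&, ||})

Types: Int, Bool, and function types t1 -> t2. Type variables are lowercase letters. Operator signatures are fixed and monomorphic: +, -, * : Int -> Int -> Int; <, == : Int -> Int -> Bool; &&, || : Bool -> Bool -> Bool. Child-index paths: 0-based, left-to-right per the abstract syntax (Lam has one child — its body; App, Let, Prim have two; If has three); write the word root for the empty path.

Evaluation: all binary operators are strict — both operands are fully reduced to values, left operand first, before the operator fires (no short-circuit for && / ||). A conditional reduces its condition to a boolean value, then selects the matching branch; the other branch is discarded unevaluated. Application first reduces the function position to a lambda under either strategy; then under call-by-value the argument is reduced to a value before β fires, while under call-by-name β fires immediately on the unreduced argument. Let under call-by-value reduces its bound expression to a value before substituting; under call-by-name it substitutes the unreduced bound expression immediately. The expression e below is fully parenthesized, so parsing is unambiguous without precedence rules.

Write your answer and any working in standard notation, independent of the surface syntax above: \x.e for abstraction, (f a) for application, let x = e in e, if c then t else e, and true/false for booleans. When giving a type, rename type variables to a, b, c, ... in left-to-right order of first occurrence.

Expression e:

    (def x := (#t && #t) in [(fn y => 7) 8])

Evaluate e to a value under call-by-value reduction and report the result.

Derivation:
step 0: (let x = (true && true) in ((\y.7) 8))
step 1: [delta@0] (let x = true in ((\y.7) 8))
step 2: [let@root] ((\y.7) 8)
step 3: [beta@root] 7

Answer: 7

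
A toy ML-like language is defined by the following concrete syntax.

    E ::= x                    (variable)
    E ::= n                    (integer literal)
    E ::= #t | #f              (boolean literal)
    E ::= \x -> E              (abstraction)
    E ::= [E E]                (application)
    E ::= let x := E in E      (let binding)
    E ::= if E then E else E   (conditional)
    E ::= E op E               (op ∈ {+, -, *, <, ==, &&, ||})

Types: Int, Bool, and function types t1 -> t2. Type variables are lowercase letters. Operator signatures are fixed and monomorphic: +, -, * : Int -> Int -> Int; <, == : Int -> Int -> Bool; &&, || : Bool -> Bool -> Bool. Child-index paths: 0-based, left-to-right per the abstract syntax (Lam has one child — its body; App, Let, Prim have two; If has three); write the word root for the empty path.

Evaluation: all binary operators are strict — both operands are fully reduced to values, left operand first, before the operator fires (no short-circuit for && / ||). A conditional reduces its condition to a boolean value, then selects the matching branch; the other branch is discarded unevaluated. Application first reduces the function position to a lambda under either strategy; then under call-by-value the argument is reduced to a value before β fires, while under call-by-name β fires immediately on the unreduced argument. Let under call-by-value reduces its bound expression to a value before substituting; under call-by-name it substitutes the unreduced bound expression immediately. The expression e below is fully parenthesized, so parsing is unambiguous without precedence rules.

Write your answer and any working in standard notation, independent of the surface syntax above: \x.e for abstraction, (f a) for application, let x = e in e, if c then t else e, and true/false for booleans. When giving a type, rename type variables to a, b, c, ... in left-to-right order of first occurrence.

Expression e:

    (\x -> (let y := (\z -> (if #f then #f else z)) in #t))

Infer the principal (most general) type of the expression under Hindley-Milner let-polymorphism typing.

Answer: a -> Bool

Trace:
  unify Bool ~ Bool
z : b
  unify Bool ~ b
\z._ : Bool -> Bool
let y : Bool -> Bool
\x._ : a -> Bool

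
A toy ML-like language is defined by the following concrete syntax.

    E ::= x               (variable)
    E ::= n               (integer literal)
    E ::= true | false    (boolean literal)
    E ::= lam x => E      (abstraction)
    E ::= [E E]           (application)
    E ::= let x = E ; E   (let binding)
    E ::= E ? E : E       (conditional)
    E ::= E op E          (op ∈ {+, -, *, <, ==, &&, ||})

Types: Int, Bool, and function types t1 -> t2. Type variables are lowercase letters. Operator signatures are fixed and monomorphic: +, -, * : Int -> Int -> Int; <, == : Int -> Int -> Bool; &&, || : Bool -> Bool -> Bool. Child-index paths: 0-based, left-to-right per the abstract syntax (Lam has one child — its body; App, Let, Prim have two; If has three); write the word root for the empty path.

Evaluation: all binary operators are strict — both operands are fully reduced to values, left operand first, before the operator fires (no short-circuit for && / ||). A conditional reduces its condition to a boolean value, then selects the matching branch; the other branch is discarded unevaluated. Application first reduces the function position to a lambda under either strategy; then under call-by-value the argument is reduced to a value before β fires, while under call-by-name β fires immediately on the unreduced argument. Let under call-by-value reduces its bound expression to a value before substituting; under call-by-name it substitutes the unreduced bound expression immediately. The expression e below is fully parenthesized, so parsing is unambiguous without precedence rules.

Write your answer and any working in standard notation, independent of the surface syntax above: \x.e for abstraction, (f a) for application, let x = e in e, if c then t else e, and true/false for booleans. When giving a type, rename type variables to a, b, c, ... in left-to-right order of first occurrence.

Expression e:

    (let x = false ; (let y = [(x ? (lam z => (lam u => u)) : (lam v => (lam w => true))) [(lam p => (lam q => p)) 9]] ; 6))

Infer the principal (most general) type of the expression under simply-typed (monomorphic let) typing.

Answer: Int

Working:
let x : Bool
x : Bool
  unify Bool ~ Bool
u : b
\u._ : b -> b
\z._ : a -> b -> b
\w._ : d -> Bool
\v._ : c -> d -> Bool
  unify a -> b -> b ~ c -> d -> Bool
  unify a ~ c
  unify b -> b ~ d -> Bool
  unify b ~ d
  unify d ~ Bool
p : e
\q._ : f -> e
\p._ : e -> f -> e
  unify e -> f -> e ~ Int -> g
  unify e ~ Int
  unify f -> Int ~ g
_ _ : f -> Int
  unify c -> Bool -> Bool ~ (f -> Int) -> h
  unify c ~ f -> Int
  unify Bool -> Bool ~ h
_ _ : Bool -> Bool
let y : Bool -> Bool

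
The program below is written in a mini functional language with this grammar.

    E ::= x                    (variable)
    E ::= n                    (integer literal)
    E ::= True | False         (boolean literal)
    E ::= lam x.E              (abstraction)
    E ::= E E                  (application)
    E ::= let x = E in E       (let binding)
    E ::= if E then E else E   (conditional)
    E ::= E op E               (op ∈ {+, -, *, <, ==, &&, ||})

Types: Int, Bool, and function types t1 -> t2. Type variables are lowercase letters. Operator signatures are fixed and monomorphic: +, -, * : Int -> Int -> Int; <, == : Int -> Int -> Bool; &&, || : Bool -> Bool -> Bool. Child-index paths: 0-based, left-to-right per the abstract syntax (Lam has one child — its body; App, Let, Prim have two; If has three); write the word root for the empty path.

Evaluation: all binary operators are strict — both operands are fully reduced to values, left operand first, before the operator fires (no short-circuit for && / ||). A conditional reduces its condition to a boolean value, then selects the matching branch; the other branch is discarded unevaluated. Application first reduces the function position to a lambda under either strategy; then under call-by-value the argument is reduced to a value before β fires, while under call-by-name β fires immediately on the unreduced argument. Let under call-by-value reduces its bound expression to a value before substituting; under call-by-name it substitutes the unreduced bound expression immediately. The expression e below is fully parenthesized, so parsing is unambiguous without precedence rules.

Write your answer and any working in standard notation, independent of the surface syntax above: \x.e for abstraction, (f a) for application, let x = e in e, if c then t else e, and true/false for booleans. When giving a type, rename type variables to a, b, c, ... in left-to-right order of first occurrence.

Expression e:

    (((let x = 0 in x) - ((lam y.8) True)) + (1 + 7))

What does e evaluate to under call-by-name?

Answer: 0

Trace:
step 0: (((let x = 0 in x) - ((\y.8) true)) + (1 + 7))
step 1: [let@0.0] ((0 - ((\y.8) true)) + (1 + 7))
step 2: [beta@0.1] ((0 - 8) + (1 + 7))
step 3: [delta@0] (-8 + (1 + 7))
step 4: [delta@1] (-8 + 8)
step 5: [delta@root] 0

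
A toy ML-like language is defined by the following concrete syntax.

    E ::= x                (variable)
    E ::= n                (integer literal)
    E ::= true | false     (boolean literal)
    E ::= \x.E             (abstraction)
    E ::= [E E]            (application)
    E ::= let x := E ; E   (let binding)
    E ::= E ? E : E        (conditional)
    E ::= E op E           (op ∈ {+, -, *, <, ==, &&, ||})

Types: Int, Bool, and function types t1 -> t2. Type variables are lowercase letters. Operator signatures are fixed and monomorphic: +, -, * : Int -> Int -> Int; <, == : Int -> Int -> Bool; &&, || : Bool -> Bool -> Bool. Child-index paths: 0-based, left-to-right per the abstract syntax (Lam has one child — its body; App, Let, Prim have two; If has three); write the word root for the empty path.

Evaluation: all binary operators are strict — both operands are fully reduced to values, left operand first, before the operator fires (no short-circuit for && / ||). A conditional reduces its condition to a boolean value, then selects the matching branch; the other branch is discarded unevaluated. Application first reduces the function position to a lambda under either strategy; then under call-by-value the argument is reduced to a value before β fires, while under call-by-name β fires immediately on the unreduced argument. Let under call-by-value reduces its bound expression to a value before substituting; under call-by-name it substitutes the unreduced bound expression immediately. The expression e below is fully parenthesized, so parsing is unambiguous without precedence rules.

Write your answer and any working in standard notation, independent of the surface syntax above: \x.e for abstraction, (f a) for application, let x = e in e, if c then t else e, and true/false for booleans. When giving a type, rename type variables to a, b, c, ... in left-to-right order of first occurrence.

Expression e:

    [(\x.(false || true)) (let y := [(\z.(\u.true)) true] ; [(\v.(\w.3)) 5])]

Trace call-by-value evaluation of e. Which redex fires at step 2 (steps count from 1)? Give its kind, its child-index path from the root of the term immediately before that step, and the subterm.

Derivation:
step 0: ((\x.(false || true)) (let y = ((\z.(\u.true)) true) in ((\v.(\w.3)) 5)))
step 1: [beta@1.0] ((\x.(false || true)) (let y = (\u.true) in ((\v.(\w.3)) 5)))
step 2: [let@1] ((\x.(false || true)) ((\v.(\w.3)) 5))

Answer: let at 1 : (let y = (\u.true) in ((\v.(\w.3)) 5))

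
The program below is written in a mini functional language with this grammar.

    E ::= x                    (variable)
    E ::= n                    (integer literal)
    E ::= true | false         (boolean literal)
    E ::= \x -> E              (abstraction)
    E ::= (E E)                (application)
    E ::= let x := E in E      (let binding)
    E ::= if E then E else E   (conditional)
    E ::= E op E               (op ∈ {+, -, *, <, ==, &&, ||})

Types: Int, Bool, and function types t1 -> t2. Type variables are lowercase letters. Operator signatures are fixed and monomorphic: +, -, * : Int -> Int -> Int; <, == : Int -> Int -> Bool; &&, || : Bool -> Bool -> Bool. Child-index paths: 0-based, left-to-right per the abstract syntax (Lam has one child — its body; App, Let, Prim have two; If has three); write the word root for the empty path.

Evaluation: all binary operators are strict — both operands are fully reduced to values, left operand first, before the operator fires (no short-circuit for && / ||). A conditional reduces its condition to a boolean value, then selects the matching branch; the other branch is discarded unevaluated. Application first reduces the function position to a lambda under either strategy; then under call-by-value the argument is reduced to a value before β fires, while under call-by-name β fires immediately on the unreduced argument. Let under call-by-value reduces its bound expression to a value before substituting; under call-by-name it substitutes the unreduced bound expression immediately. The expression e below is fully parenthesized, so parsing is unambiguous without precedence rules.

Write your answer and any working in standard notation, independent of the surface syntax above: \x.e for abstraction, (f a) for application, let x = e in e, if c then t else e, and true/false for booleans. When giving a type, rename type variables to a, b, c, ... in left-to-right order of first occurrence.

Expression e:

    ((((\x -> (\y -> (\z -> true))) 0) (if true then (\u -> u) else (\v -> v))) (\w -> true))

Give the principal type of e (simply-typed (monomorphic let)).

Derivation:
\z._ : c -> Bool
\y._ : b -> c -> Bool
\x._ : a -> b -> c -> Bool
  unify a -> b -> c -> Bool ~ Int -> d
  unify a ~ Int
  unify b -> c -> Bool ~ d
_ _ : b -> c -> Bool
  unify Bool ~ Bool
u : e
\u._ : e -> e
v : f
\v._ : f -> f
  unify e -> e ~ f -> f
  unify e ~ f
  unify f ~ f
  unify b -> c -> Bool ~ (f -> f) -> g
  unify b ~ f -> f
  unify c -> Bool ~ g
_ _ : c -> Bool
\w._ : h -> Bool
  unify c -> Bool ~ (h -> Bool) -> i
  unify c ~ h -> Bool
  unify Bool ~ i
_ _ : Bool

Answer: Bool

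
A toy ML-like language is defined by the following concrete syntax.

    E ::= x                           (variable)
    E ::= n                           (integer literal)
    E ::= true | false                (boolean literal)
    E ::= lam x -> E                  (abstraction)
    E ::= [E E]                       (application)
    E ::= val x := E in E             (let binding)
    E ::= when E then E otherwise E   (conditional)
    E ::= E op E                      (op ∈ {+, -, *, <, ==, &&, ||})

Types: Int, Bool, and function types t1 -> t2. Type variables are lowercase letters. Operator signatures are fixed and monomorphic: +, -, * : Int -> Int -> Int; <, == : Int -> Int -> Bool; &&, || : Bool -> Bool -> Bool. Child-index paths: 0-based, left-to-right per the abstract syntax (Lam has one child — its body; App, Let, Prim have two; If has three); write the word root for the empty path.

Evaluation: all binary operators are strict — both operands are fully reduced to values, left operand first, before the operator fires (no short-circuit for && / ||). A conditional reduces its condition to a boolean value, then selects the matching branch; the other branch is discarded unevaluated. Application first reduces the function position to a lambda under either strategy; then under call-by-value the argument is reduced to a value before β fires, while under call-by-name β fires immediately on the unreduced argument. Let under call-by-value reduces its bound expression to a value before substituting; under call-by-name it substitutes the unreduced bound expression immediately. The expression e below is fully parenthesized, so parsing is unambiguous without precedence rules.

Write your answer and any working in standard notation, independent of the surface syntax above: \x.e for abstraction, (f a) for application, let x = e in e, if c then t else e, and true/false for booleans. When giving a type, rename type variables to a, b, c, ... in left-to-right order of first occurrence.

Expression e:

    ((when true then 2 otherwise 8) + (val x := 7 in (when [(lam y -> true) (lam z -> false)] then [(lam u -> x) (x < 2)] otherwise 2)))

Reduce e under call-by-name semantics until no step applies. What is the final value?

Derivation:
step 0: ((if true then 2 else 8) + (let x = 7 in (if ((\y.true) (\z.false)) then ((\u.x) (x < 2)) else 2)))
step 1: [if@0] (2 + (let x = 7 in (if ((\y.true) (\z.false)) then ((\u.x) (x < 2)) else 2)))
step 2: [let@1] (2 + (if ((\y.true) (\z.false)) then ((\u.7) (7 < 2)) else 2))
step 3: [beta@1.0] (2 + (if true then ((\u.7) (7 < 2)) else 2))
step 4: [if@1] (2 + ((\u.7) (7 < 2)))
step 5: [beta@1] (2 + 7)
step 6: [delta@root] 9

Answer: 9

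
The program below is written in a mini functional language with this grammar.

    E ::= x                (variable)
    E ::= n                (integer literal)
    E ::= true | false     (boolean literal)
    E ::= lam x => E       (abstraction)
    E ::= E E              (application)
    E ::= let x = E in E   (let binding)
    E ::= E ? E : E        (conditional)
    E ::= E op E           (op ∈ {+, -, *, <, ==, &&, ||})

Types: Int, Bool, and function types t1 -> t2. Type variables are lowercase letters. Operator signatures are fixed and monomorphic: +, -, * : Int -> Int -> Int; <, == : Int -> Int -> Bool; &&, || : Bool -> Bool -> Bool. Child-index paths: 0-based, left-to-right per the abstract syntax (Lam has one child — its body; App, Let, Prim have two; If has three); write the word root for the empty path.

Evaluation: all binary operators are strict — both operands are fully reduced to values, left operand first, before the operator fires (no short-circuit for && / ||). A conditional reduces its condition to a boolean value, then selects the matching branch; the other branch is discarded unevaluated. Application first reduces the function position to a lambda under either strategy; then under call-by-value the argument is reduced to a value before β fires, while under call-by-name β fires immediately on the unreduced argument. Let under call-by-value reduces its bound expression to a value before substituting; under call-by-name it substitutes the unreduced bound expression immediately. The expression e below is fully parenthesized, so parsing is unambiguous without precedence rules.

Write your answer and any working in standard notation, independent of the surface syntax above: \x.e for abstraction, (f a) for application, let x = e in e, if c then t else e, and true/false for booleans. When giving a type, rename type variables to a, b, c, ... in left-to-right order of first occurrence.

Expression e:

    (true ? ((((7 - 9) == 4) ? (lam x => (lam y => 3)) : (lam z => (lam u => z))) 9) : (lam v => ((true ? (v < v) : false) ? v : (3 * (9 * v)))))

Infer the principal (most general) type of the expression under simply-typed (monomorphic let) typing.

Answer: Int -> Int

Derivation:
  unify Bool ~ Bool
  unify Int ~ Int
  unify Int ~ Int
  unify Int ~ Int
  unify Int ~ Int
  unify Bool ~ Bool
\y._ : b -> Int
\x._ : a -> b -> Int
z : c
\u._ : d -> c
\z._ : c -> d -> c
  unify a -> b -> Int ~ c -> d -> c
  unify a ~ c
  unify b -> Int ~ d -> c
  unify b ~ d
  unify Int ~ c
  unify Int -> d -> Int ~ Int -> e
  unify Int ~ Int
  unify d -> Int ~ e
_ _ : d -> Int
  unify Bool ~ Bool
v : f
  unify f ~ Int
v : Int
  unify Int ~ Int
  unify Bool ~ Bool
  unify Bool ~ Bool
v : Int
  unify Int ~ Int
  unify Int ~ Int
v : Int
  unify Int ~ Int
  unify Int ~ Int
  unify Int ~ Int
\v._ : Int -> Int
  unify d -> Int ~ Int -> Int
  unify d ~ Int
  unify Int ~ Int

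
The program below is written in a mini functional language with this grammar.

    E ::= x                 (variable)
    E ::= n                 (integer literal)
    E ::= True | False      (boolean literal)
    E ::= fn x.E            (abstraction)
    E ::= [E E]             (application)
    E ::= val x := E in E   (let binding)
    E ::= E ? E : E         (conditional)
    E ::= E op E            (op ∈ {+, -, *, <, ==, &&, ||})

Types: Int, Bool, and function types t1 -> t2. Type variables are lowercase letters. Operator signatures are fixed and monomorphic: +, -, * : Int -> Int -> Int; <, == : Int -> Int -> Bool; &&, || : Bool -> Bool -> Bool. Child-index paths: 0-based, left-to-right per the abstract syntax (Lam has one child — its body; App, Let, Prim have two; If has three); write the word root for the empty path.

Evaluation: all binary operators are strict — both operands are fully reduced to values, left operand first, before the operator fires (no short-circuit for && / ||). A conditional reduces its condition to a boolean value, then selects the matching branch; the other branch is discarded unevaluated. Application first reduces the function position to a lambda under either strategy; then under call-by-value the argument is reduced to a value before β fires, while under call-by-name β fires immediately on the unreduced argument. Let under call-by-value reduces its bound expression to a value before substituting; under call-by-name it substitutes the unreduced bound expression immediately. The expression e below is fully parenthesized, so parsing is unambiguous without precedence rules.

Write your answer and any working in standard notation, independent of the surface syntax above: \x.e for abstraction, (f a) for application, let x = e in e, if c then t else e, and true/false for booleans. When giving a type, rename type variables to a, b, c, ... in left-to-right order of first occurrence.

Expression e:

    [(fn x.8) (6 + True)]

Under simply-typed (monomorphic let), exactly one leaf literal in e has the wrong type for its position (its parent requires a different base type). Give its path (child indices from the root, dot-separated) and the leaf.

Derivation:
\x._ : a -> Int
  unify Int ~ Int
  unify Bool ~ Int
  FAIL: mismatch Bool ~ Int

Answer: 1.1 : true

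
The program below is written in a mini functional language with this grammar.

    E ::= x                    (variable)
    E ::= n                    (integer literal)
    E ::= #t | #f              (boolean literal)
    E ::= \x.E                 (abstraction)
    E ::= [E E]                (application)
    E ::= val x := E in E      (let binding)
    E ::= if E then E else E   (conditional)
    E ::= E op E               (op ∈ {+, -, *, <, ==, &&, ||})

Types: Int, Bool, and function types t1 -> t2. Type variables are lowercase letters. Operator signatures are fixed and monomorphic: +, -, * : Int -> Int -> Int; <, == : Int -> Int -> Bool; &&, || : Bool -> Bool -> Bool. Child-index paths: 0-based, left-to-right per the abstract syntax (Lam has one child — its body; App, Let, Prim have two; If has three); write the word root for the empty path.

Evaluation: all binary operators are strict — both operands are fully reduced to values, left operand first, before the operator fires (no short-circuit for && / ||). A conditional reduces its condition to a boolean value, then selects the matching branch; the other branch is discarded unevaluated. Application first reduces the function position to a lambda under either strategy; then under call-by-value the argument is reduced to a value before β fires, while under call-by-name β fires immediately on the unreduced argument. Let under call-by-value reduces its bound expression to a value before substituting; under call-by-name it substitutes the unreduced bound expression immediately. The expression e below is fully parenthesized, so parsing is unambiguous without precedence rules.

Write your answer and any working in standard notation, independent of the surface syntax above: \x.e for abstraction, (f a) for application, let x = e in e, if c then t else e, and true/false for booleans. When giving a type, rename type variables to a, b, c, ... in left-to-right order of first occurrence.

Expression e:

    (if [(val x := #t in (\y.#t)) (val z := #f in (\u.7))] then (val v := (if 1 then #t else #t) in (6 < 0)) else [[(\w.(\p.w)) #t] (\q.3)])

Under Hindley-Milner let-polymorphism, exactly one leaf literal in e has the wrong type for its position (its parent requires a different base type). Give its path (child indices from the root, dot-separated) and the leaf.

Answer: 1.0.0 : 1

Trace:
let x : Bool
\y._ : a -> Bool
let z : Bool
\u._ : b -> Int
  unify a -> Bool ~ (b -> Int) -> c
  unify a ~ b -> Int
  unify Bool ~ c
_ _ : Bool
  unify Bool ~ Bool
  unify Int ~ Bool
  FAIL: mismatch Int ~ Bool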